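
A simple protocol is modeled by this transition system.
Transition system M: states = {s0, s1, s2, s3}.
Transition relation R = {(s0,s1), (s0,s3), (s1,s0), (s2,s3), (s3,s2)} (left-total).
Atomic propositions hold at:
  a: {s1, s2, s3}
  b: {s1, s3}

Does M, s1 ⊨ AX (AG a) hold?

AG a: greatest fixpoint, start Z0 = {s1, s2, s3}, keep only states in Sat with every successor in Z. Z1 = {s2, s3}; fixed.
Sat(AG a) = {s2, s3}
Sat(AX (AG a)) = {s : every successor in {s2, s3}} = {s2, s3}
s1 ∉ Sat(AX (AG a)) = {s2, s3}, so the formula does not hold at s1.

No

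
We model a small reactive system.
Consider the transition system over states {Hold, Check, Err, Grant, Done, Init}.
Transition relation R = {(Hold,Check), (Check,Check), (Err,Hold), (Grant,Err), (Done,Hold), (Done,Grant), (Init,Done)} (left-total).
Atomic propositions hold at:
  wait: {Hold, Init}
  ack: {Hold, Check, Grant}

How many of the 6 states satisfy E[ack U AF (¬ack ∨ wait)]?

5

Sat(¬ack) = {Err, Done, Init}
Sat(¬ack ∨ wait) = {Hold, Err, Done, Init}
AF (¬ack ∨ wait): least fixpoint, start Z0 = {Hold, Err, Done, Init}, add states with every successor in Z. Z1 = {Hold, Err, Grant, Done, Init}; fixed.
Sat(AF (¬ack ∨ wait)) = {Hold, Err, Grant, Done, Init}
E[ack U AF (¬ack ∨ wait)]: least fixpoint, start Z0 = Sat(AF (¬ack ∨ wait)) = {Hold, Err, Grant, Done, Init}, add states in Sat(ack) with some successor in Z. Already a fixed point.
Sat(E[ack U AF (¬ack ∨ wait)]) = {Hold, Err, Grant, Done, Init}
|Sat(E[ack U AF (¬ack ∨ wait)])| = |{Hold, Err, Grant, Done, Init}| = 5.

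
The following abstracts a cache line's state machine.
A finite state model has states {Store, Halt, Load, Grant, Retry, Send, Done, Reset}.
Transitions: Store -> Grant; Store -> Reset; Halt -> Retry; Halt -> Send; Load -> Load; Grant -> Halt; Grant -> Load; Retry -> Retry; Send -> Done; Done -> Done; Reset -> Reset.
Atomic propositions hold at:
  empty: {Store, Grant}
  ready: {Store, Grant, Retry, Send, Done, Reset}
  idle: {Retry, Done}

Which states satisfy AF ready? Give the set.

AF ready: least fixpoint, start Z0 = {Store, Grant, Retry, Send, Done, Reset}, add states with every successor in Z. Z1 = {Store, Halt, Grant, Retry, Send, Done, Reset}; fixed.
Sat(AF ready) = {Store, Halt, Grant, Retry, Send, Done, Reset}

{Store, Halt, Grant, Retry, Send, Done, Reset}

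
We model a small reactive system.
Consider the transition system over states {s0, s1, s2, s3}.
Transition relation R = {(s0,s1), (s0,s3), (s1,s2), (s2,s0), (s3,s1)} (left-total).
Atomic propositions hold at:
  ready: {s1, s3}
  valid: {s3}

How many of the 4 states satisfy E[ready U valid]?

1

E[ready U valid]: least fixpoint, start Z0 = Sat(valid) = {s3}, add states in Sat(ready) with some successor in Z. Already a fixed point.
Sat(E[ready U valid]) = {s3}
|Sat(E[ready U valid])| = |{s3}| = 1.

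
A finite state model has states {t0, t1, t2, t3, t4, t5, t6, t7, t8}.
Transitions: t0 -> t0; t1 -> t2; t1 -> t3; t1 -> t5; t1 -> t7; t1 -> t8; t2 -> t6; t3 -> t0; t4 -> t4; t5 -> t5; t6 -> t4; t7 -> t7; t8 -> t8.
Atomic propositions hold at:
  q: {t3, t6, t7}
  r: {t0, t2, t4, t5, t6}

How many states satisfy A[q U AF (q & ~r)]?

Sat(~r) = {t1, t3, t7, t8}
Sat(q & ~r) = {t3, t7}
AF (q & ~r): least fixpoint, start Z0 = {t3, t7}, add states with every successor in Z. Already a fixed point.
Sat(AF (q & ~r)) = {t3, t7}
A[q U AF (q & ~r)]: least fixpoint, start Z0 = Sat(AF (q & ~r)) = {t3, t7}, add states in Sat(q) with every successor in Z. Already a fixed point.
Sat(A[q U AF (q & ~r)]) = {t3, t7}
|Sat(A[q U AF (q & ~r)])| = |{t3, t7}| = 2.

2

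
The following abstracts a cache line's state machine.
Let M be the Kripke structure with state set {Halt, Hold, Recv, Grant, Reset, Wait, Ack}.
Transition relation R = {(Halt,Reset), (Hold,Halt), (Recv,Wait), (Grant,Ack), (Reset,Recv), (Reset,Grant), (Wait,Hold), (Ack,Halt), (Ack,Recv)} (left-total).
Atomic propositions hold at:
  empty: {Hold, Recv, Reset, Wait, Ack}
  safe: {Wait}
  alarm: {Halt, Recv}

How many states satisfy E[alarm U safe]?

2

E[alarm U safe]: least fixpoint, start Z0 = Sat(safe) = {Wait}, add states in Sat(alarm) with some successor in Z. Z1 = {Recv, Wait}; fixed.
Sat(E[alarm U safe]) = {Recv, Wait}
|Sat(E[alarm U safe])| = |{Recv, Wait}| = 2.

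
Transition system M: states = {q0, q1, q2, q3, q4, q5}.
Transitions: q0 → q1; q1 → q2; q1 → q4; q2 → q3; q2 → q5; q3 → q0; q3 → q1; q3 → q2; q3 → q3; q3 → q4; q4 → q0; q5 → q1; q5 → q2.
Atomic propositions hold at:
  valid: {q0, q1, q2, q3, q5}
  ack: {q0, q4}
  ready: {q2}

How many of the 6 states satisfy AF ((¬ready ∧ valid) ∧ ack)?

2

Sat(¬ready) = {q0, q1, q3, q4, q5}
Sat(¬ready ∧ valid) = {q0, q1, q3, q5}
Sat((¬ready ∧ valid) ∧ ack) = {q0}
AF ((¬ready ∧ valid) ∧ ack): least fixpoint, start Z0 = {q0}, add states with every successor in Z. Z1 = {q0, q4}; fixed.
Sat(AF ((¬ready ∧ valid) ∧ ack)) = {q0, q4}
|Sat(AF ((¬ready ∧ valid) ∧ ack))| = |{q0, q4}| = 2.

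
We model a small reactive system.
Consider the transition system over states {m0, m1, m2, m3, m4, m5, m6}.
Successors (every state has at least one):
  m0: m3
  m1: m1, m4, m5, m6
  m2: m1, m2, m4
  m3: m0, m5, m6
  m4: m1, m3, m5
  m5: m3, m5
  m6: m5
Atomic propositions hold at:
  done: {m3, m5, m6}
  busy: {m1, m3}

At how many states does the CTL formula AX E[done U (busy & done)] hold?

Sat(busy & done) = {m3}
E[done U (busy & done)]: least fixpoint, start Z0 = Sat((busy & done)) = {m3}, add states in Sat(done) with some successor in Z. Z1 = {m3, m5}; Z2 = {m3, m5, m6}; fixed.
Sat(E[done U (busy & done)]) = {m3, m5, m6}
Sat(AX E[done U (busy & done)]) = {s : every successor in {m3, m5, m6}} = {m0, m5, m6}
|Sat(AX E[done U (busy & done)])| = |{m0, m5, m6}| = 3.

3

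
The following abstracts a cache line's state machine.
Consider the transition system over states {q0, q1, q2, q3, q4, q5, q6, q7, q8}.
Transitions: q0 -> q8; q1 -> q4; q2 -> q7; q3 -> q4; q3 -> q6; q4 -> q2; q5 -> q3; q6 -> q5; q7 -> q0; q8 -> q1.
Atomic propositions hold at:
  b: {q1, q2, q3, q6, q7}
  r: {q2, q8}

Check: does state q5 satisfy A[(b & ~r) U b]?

No

Sat(~r) = {q0, q1, q3, q4, q5, q6, q7}
Sat(b & ~r) = {q1, q3, q6, q7}
A[(b & ~r) U b]: least fixpoint, start Z0 = Sat(b) = {q1, q2, q3, q6, q7}, add states in Sat(b & ~r) with every successor in Z. Already a fixed point.
Sat(A[(b & ~r) U b]) = {q1, q2, q3, q6, q7}
q5 ∉ Sat(A[(b & ~r) U b]) = {q1, q2, q3, q6, q7}, so the formula does not hold at q5.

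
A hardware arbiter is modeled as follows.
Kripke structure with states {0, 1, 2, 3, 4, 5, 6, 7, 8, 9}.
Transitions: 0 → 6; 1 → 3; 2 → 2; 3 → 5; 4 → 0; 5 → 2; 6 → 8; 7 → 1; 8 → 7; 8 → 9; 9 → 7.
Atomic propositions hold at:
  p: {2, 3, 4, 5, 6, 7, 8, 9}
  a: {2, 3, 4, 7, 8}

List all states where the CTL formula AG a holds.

{2}

AG a: greatest fixpoint, start Z0 = {2, 3, 4, 7, 8}, keep only states in Sat with every successor in Z. Z1 = {2}; fixed.
Sat(AG a) = {2}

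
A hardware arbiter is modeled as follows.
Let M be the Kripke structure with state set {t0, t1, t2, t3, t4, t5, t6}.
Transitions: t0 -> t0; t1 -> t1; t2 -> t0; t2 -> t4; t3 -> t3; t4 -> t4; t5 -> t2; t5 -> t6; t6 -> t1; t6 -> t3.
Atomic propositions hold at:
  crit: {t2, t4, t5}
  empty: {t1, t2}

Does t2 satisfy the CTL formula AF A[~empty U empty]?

Sat(~empty) = {t0, t3, t4, t5, t6}
A[~empty U empty]: least fixpoint, start Z0 = Sat(empty) = {t1, t2}, add states in Sat(~empty) with every successor in Z. Already a fixed point.
Sat(A[~empty U empty]) = {t1, t2}
AF A[~empty U empty]: least fixpoint, start Z0 = {t1, t2}, add states with every successor in Z. Already a fixed point.
Sat(AF A[~empty U empty]) = {t1, t2}
t2 ∈ Sat(AF A[~empty U empty]) = {t1, t2}, so the formula holds at t2.

Yes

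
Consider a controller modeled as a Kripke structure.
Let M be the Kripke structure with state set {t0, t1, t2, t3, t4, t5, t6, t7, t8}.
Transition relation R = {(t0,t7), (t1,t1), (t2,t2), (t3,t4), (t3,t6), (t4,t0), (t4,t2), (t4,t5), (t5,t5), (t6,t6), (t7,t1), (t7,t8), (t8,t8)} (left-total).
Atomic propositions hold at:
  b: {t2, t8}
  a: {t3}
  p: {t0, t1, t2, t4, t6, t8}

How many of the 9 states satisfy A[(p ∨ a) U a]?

1

Sat(p ∨ a) = {t0, t1, t2, t3, t4, t6, t8}
A[(p ∨ a) U a]: least fixpoint, start Z0 = Sat(a) = {t3}, add states in Sat(p ∨ a) with every successor in Z. Already a fixed point.
Sat(A[(p ∨ a) U a]) = {t3}
|Sat(A[(p ∨ a) U a])| = |{t3}| = 1.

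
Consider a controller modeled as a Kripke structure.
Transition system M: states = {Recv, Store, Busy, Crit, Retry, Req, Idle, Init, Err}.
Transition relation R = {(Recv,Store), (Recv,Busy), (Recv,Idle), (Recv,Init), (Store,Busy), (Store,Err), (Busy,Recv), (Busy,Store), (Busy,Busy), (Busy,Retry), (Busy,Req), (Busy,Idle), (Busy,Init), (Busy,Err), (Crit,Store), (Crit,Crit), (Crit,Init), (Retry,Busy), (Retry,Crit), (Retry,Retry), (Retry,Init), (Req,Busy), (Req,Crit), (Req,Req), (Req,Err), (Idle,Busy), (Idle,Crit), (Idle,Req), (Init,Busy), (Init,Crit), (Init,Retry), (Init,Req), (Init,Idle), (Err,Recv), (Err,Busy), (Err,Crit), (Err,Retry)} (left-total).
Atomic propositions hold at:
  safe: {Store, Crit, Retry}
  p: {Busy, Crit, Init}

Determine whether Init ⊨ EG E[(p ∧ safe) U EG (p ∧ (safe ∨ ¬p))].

Sat(p ∧ safe) = {Crit}
Sat(¬p) = {Recv, Store, Retry, Req, Idle, Err}
Sat(safe ∨ ¬p) = {Recv, Store, Crit, Retry, Req, Idle, Err}
Sat(p ∧ (safe ∨ ¬p)) = {Crit}
EG (p ∧ (safe ∨ ¬p)): greatest fixpoint, start Z0 = {Crit}, keep only states in Sat with some successor in Z. Already a fixed point.
Sat(EG (p ∧ (safe ∨ ¬p))) = {Crit}
E[(p ∧ safe) U EG (p ∧ (safe ∨ ¬p))]: least fixpoint, start Z0 = Sat(EG (p ∧ (safe ∨ ¬p))) = {Crit}, add states in Sat(p ∧ safe) with some successor in Z. Already a fixed point.
Sat(E[(p ∧ safe) U EG (p ∧ (safe ∨ ¬p))]) = {Crit}
EG E[(p ∧ safe) U EG (p ∧ (safe ∨ ¬p))]: greatest fixpoint, start Z0 = {Crit}, keep only states in Sat with some successor in Z. Already a fixed point.
Sat(EG E[(p ∧ safe) U EG (p ∧ (safe ∨ ¬p))]) = {Crit}
Init ∉ Sat(EG E[(p ∧ safe) U EG (p ∧ (safe ∨ ¬p))]) = {Crit}, so the formula does not hold at Init.

No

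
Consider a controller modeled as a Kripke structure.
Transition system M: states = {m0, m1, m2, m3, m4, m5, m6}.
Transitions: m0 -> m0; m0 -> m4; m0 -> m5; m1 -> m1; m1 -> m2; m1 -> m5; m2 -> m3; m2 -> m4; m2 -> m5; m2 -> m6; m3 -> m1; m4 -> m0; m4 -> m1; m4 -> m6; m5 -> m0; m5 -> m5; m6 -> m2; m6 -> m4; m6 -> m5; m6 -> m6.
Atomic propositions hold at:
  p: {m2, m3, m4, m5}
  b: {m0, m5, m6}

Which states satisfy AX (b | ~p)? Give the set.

Sat(~p) = {m0, m1, m6}
Sat(b | ~p) = {m0, m1, m5, m6}
Sat(AX (b | ~p)) = {s : every successor in {m0, m1, m5, m6}} = {m3, m4, m5}

{m3, m4, m5}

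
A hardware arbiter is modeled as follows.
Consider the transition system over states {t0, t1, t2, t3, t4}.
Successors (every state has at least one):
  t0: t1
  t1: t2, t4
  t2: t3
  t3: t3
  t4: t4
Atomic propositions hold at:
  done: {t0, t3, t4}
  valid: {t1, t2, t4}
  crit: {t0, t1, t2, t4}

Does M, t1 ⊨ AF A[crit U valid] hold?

Yes

A[crit U valid]: least fixpoint, start Z0 = Sat(valid) = {t1, t2, t4}, add states in Sat(crit) with every successor in Z. Z1 = {t0, t1, t2, t4}; fixed.
Sat(A[crit U valid]) = {t0, t1, t2, t4}
AF A[crit U valid]: least fixpoint, start Z0 = {t0, t1, t2, t4}, add states with every successor in Z. Already a fixed point.
Sat(AF A[crit U valid]) = {t0, t1, t2, t4}
t1 ∈ Sat(AF A[crit U valid]) = {t0, t1, t2, t4}, so the formula holds at t1.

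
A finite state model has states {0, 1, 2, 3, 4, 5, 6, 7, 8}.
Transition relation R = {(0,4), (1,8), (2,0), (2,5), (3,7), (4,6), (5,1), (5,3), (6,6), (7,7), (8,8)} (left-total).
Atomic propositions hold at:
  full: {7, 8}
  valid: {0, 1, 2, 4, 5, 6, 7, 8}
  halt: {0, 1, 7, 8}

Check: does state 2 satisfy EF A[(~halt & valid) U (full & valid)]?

Sat(~halt) = {2, 3, 4, 5, 6}
Sat(~halt & valid) = {2, 4, 5, 6}
Sat(full & valid) = {7, 8}
A[(~halt & valid) U (full & valid)]: least fixpoint, start Z0 = Sat((full & valid)) = {7, 8}, add states in Sat(~halt & valid) with every successor in Z. Already a fixed point.
Sat(A[(~halt & valid) U (full & valid)]) = {7, 8}
EF A[(~halt & valid) U (full & valid)]: least fixpoint, start Z0 = {7, 8}, add states with some successor in Z. Z1 = {1, 3, 7, 8}; Z2 = {1, 3, 5, 7, 8}; Z3 = {1, 2, 3, 5, 7, 8}; fixed.
Sat(EF A[(~halt & valid) U (full & valid)]) = {1, 2, 3, 5, 7, 8}
2 ∈ Sat(EF A[(~halt & valid) U (full & valid)]) = {1, 2, 3, 5, 7, 8}, so the formula holds at 2.

Yes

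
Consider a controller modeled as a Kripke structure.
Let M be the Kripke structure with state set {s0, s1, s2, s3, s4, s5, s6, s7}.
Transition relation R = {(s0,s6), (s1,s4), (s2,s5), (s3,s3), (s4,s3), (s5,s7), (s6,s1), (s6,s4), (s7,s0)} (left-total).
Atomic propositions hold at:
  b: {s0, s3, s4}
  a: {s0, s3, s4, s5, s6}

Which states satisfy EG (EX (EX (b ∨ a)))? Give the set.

Sat(b ∨ a) = {s0, s3, s4, s5, s6}
Sat(EX (b ∨ a)) = {s : some successor in {s0, s3, s4, s5, s6}} = {s0, s1, s2, s3, s4, s6, s7}
Sat(EX (EX (b ∨ a))) = {s : some successor in {s0, s1, s2, s3, s4, s6, s7}} = {s0, s1, s3, s4, s5, s6, s7}
EG (EX (EX (b ∨ a))): greatest fixpoint, start Z0 = {s0, s1, s3, s4, s5, s6, s7}, keep only states in Sat with some successor in Z. Already a fixed point.
Sat(EG (EX (EX (b ∨ a)))) = {s0, s1, s3, s4, s5, s6, s7}

{s0, s1, s3, s4, s5, s6, s7}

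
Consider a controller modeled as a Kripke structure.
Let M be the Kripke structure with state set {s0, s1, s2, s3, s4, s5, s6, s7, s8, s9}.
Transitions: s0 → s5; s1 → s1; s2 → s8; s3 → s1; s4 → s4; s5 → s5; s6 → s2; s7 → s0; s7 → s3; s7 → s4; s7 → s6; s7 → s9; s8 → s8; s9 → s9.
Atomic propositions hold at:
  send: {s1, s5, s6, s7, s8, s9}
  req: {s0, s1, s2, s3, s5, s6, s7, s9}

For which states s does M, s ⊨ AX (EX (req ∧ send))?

Sat(req ∧ send) = {s1, s5, s6, s7, s9}
Sat(EX (req ∧ send)) = {s : some successor in {s1, s5, s6, s7, s9}} = {s0, s1, s3, s5, s7, s9}
Sat(AX (EX (req ∧ send))) = {s : every successor in {s0, s1, s3, s5, s7, s9}} = {s0, s1, s3, s5, s9}

{s0, s1, s3, s5, s9}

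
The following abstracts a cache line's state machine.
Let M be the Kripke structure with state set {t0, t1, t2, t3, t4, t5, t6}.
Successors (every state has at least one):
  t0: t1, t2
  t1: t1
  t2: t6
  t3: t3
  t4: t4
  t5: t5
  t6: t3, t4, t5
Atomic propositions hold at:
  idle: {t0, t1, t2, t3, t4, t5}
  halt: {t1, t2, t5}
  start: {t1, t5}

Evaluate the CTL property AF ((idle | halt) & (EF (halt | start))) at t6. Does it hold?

Sat(idle | halt) = {t0, t1, t2, t3, t4, t5}
Sat(halt | start) = {t1, t2, t5}
EF (halt | start): least fixpoint, start Z0 = {t1, t2, t5}, add states with some successor in Z. Z1 = {t0, t1, t2, t5, t6}; fixed.
Sat(EF (halt | start)) = {t0, t1, t2, t5, t6}
Sat((idle | halt) & (EF (halt | start))) = {t0, t1, t2, t5}
AF ((idle | halt) & (EF (halt | start))): least fixpoint, start Z0 = {t0, t1, t2, t5}, add states with every successor in Z. Already a fixed point.
Sat(AF ((idle | halt) & (EF (halt | start)))) = {t0, t1, t2, t5}
t6 ∉ Sat(AF ((idle | halt) & (EF (halt | start)))) = {t0, t1, t2, t5}, so the formula does not hold at t6.

No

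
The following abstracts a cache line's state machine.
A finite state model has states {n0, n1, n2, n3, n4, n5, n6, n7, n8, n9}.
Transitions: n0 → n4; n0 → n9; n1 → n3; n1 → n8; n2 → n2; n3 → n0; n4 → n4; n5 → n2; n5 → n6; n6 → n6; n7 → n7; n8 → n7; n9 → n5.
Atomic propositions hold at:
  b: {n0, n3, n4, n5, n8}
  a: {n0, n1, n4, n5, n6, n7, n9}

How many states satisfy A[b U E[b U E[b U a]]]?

E[b U a]: least fixpoint, start Z0 = Sat(a) = {n0, n1, n4, n5, n6, n7, n9}, add states in Sat(b) with some successor in Z. Z1 = {n0, n1, n3, n4, n5, n6, n7, n8, n9}; fixed.
Sat(E[b U a]) = {n0, n1, n3, n4, n5, n6, n7, n8, n9}
E[b U E[b U a]]: least fixpoint, start Z0 = Sat(E[b U a]) = {n0, n1, n3, n4, n5, n6, n7, n8, n9}, add states in Sat(b) with some successor in Z. Already a fixed point.
Sat(E[b U E[b U a]]) = {n0, n1, n3, n4, n5, n6, n7, n8, n9}
A[b U E[b U E[b U a]]]: least fixpoint, start Z0 = Sat(E[b U E[b U a]]) = {n0, n1, n3, n4, n5, n6, n7, n8, n9}, add states in Sat(b) with every successor in Z. Already a fixed point.
Sat(A[b U E[b U E[b U a]]]) = {n0, n1, n3, n4, n5, n6, n7, n8, n9}
|Sat(A[b U E[b U E[b U a]]])| = |{n0, n1, n3, n4, n5, n6, n7, n8, n9}| = 9.

9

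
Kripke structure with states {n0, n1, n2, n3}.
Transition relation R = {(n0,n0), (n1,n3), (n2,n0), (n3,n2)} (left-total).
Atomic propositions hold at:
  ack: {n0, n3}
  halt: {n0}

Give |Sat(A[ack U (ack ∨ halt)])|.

2

Sat(ack ∨ halt) = {n0, n3}
A[ack U (ack ∨ halt)]: least fixpoint, start Z0 = Sat((ack ∨ halt)) = {n0, n3}, add states in Sat(ack) with every successor in Z. Already a fixed point.
Sat(A[ack U (ack ∨ halt)]) = {n0, n3}
|Sat(A[ack U (ack ∨ halt)])| = |{n0, n3}| = 2.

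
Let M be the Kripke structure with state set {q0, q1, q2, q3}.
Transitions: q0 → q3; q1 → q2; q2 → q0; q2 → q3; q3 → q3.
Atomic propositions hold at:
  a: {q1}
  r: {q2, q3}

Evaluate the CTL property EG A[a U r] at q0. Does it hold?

A[a U r]: least fixpoint, start Z0 = Sat(r) = {q2, q3}, add states in Sat(a) with every successor in Z. Z1 = {q1, q2, q3}; fixed.
Sat(A[a U r]) = {q1, q2, q3}
EG A[a U r]: greatest fixpoint, start Z0 = {q1, q2, q3}, keep only states in Sat with some successor in Z. Already a fixed point.
Sat(EG A[a U r]) = {q1, q2, q3}
q0 ∉ Sat(EG A[a U r]) = {q1, q2, q3}, so the formula does not hold at q0.

No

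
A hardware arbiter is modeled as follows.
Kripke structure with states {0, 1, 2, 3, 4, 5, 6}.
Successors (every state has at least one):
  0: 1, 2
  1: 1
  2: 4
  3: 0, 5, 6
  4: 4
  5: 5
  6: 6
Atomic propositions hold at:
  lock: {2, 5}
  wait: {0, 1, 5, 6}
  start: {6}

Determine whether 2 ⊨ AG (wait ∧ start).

No

Sat(wait ∧ start) = {6}
AG (wait ∧ start): greatest fixpoint, start Z0 = {6}, keep only states in Sat with every successor in Z. Already a fixed point.
Sat(AG (wait ∧ start)) = {6}
2 ∉ Sat(AG (wait ∧ start)) = {6}, so the formula does not hold at 2.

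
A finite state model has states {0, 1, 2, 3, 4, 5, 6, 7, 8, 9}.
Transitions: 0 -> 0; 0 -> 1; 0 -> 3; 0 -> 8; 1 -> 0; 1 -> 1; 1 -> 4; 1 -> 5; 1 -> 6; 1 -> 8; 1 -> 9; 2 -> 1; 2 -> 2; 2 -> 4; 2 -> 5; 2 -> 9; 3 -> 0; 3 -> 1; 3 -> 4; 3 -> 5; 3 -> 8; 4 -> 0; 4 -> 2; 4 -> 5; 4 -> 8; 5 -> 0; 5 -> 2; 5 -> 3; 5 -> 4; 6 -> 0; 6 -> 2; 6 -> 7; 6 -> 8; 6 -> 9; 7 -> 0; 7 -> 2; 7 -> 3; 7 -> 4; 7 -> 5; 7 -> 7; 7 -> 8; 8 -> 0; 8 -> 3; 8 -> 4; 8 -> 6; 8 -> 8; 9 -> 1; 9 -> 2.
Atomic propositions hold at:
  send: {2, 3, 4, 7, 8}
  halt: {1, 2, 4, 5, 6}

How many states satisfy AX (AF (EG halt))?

2

EG halt: greatest fixpoint, start Z0 = {1, 2, 4, 5, 6}, keep only states in Sat with some successor in Z. Already a fixed point.
Sat(EG halt) = {1, 2, 4, 5, 6}
AF (EG halt): least fixpoint, start Z0 = {1, 2, 4, 5, 6}, add states with every successor in Z. Z1 = {1, 2, 4, 5, 6, 9}; fixed.
Sat(AF (EG halt)) = {1, 2, 4, 5, 6, 9}
Sat(AX (AF (EG halt))) = {s : every successor in {1, 2, 4, 5, 6, 9}} = {2, 9}
|Sat(AX (AF (EG halt)))| = |{2, 9}| = 2.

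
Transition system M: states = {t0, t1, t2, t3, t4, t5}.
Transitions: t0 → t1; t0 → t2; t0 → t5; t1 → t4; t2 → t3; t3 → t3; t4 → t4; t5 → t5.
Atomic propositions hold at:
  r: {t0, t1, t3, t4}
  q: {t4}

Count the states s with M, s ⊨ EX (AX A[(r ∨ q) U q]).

3

Sat(r ∨ q) = {t0, t1, t3, t4}
A[(r ∨ q) U q]: least fixpoint, start Z0 = Sat(q) = {t4}, add states in Sat(r ∨ q) with every successor in Z. Z1 = {t1, t4}; fixed.
Sat(A[(r ∨ q) U q]) = {t1, t4}
Sat(AX A[(r ∨ q) U q]) = {s : every successor in {t1, t4}} = {t1, t4}
Sat(EX (AX A[(r ∨ q) U q])) = {s : some successor in {t1, t4}} = {t0, t1, t4}
|Sat(EX (AX A[(r ∨ q) U q]))| = |{t0, t1, t4}| = 3.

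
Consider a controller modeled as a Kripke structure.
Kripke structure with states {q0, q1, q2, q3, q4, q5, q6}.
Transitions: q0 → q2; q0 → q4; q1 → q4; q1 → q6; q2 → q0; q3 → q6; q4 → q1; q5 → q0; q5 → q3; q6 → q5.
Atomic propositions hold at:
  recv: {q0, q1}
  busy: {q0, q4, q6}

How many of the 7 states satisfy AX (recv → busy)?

Sat(recv → busy) = {q0, q2, q3, q4, q5, q6}
Sat(AX (recv → busy)) = {s : every successor in {q0, q2, q3, q4, q5, q6}} = {q0, q1, q2, q3, q5, q6}
|Sat(AX (recv → busy))| = |{q0, q1, q2, q3, q5, q6}| = 6.

6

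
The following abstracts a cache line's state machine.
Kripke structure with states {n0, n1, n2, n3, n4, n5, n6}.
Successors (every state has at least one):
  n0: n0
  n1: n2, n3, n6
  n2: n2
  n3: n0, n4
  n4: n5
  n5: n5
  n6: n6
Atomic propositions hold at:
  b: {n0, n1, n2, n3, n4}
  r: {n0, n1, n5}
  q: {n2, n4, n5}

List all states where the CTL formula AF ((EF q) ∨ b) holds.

{n0, n1, n2, n3, n4, n5}

EF q: least fixpoint, start Z0 = {n2, n4, n5}, add states with some successor in Z. Z1 = {n1, n2, n3, n4, n5}; fixed.
Sat(EF q) = {n1, n2, n3, n4, n5}
Sat((EF q) ∨ b) = {n0, n1, n2, n3, n4, n5}
AF ((EF q) ∨ b): least fixpoint, start Z0 = {n0, n1, n2, n3, n4, n5}, add states with every successor in Z. Already a fixed point.
Sat(AF ((EF q) ∨ b)) = {n0, n1, n2, n3, n4, n5}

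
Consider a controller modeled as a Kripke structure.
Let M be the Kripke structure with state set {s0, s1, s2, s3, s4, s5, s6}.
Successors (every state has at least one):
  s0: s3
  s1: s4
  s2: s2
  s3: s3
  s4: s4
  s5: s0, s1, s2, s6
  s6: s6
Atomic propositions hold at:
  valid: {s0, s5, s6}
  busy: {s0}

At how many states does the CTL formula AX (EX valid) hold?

1

Sat(EX valid) = {s : some successor in {s0, s5, s6}} = {s5, s6}
Sat(AX (EX valid)) = {s : every successor in {s5, s6}} = {s6}
|Sat(AX (EX valid))| = |{s6}| = 1.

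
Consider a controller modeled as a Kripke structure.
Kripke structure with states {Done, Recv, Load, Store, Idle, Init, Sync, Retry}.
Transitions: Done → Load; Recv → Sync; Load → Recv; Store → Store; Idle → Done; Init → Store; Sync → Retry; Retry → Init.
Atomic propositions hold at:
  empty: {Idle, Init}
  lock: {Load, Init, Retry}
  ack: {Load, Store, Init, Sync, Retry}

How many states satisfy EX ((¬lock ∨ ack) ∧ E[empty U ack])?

6

Sat(¬lock) = {Done, Recv, Store, Idle, Sync}
Sat(¬lock ∨ ack) = {Done, Recv, Load, Store, Idle, Init, Sync, Retry}
E[empty U ack]: least fixpoint, start Z0 = Sat(ack) = {Load, Store, Init, Sync, Retry}, add states in Sat(empty) with some successor in Z. Already a fixed point.
Sat(E[empty U ack]) = {Load, Store, Init, Sync, Retry}
Sat((¬lock ∨ ack) ∧ E[empty U ack]) = {Load, Store, Init, Sync, Retry}
Sat(EX ((¬lock ∨ ack) ∧ E[empty U ack])) = {s : some successor in {Load, Store, Init, Sync, Retry}} = {Done, Recv, Store, Init, Sync, Retry}
|Sat(EX ((¬lock ∨ ack) ∧ E[empty U ack]))| = |{Done, Recv, Store, Init, Sync, Retry}| = 6.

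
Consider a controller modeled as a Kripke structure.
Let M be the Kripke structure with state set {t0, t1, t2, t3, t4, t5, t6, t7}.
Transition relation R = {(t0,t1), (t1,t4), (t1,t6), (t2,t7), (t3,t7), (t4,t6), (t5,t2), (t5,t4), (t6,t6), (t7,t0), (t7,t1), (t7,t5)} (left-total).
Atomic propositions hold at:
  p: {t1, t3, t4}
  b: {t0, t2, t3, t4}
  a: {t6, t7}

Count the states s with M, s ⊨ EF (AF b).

7

AF b: least fixpoint, start Z0 = {t0, t2, t3, t4}, add states with every successor in Z. Z1 = {t0, t2, t3, t4, t5}; fixed.
Sat(AF b) = {t0, t2, t3, t4, t5}
EF (AF b): least fixpoint, start Z0 = {t0, t2, t3, t4, t5}, add states with some successor in Z. Z1 = {t0, t1, t2, t3, t4, t5, t7}; fixed.
Sat(EF (AF b)) = {t0, t1, t2, t3, t4, t5, t7}
|Sat(EF (AF b))| = |{t0, t1, t2, t3, t4, t5, t7}| = 7.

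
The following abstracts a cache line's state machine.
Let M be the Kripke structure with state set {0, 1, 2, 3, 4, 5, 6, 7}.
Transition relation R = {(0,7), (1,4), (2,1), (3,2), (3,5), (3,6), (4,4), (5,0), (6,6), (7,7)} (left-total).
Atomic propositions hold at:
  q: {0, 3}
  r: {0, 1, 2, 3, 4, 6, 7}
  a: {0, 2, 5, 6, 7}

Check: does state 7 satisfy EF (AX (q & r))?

Sat(q & r) = {0, 3}
Sat(AX (q & r)) = {s : every successor in {0, 3}} = {5}
EF (AX (q & r)): least fixpoint, start Z0 = {5}, add states with some successor in Z. Z1 = {3, 5}; fixed.
Sat(EF (AX (q & r))) = {3, 5}
7 ∉ Sat(EF (AX (q & r))) = {3, 5}, so the formula does not hold at 7.

No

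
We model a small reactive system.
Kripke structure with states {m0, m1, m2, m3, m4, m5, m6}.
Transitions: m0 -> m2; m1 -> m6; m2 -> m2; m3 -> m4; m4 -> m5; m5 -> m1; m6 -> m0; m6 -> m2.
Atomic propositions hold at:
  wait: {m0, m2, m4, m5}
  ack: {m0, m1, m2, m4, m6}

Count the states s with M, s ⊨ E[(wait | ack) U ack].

6

Sat(wait | ack) = {m0, m1, m2, m4, m5, m6}
E[(wait | ack) U ack]: least fixpoint, start Z0 = Sat(ack) = {m0, m1, m2, m4, m6}, add states in Sat(wait | ack) with some successor in Z. Z1 = {m0, m1, m2, m4, m5, m6}; fixed.
Sat(E[(wait | ack) U ack]) = {m0, m1, m2, m4, m5, m6}
|Sat(E[(wait | ack) U ack])| = |{m0, m1, m2, m4, m5, m6}| = 6.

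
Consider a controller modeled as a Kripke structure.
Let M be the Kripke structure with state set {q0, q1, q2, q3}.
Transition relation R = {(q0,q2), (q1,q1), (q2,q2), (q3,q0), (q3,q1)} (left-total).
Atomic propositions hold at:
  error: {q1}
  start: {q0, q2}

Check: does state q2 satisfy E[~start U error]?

No

Sat(~start) = {q1, q3}
E[~start U error]: least fixpoint, start Z0 = Sat(error) = {q1}, add states in Sat(~start) with some successor in Z. Z1 = {q1, q3}; fixed.
Sat(E[~start U error]) = {q1, q3}
q2 ∉ Sat(E[~start U error]) = {q1, q3}, so the formula does not hold at q2.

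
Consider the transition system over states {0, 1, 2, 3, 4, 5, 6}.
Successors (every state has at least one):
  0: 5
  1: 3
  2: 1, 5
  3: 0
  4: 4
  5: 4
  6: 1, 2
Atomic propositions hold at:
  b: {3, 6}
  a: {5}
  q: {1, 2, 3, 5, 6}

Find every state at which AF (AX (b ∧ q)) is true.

Sat(b ∧ q) = {3, 6}
Sat(AX (b ∧ q)) = {s : every successor in {3, 6}} = {1}
AF (AX (b ∧ q)): least fixpoint, start Z0 = {1}, add states with every successor in Z. Already a fixed point.
Sat(AF (AX (b ∧ q))) = {1}

{1}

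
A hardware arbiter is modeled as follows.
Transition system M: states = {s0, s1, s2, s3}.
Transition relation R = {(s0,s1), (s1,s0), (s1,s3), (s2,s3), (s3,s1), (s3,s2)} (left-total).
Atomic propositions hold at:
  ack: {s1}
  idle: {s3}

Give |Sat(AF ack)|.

2

AF ack: least fixpoint, start Z0 = {s1}, add states with every successor in Z. Z1 = {s0, s1}; fixed.
Sat(AF ack) = {s0, s1}
|Sat(AF ack)| = |{s0, s1}| = 2.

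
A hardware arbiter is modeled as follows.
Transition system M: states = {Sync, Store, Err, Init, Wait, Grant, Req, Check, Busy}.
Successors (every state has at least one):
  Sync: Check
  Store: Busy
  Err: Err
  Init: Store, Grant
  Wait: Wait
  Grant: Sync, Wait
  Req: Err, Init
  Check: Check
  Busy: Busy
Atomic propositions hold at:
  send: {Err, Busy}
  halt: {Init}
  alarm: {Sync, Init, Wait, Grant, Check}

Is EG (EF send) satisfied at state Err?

Yes

EF send: least fixpoint, start Z0 = {Err, Busy}, add states with some successor in Z. Z1 = {Store, Err, Req, Busy}; Z2 = {Store, Err, Init, Req, Busy}; fixed.
Sat(EF send) = {Store, Err, Init, Req, Busy}
EG (EF send): greatest fixpoint, start Z0 = {Store, Err, Init, Req, Busy}, keep only states in Sat with some successor in Z. Already a fixed point.
Sat(EG (EF send)) = {Store, Err, Init, Req, Busy}
Err ∈ Sat(EG (EF send)) = {Store, Err, Init, Req, Busy}, so the formula holds at Err.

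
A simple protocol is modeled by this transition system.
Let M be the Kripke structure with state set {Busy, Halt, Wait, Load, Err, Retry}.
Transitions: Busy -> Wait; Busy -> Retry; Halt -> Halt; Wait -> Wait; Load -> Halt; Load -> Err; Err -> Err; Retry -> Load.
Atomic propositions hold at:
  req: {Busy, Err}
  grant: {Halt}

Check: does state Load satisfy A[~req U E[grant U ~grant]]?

Sat(~req) = {Halt, Wait, Load, Retry}
Sat(~grant) = {Busy, Wait, Load, Err, Retry}
E[grant U ~grant]: least fixpoint, start Z0 = Sat(~grant) = {Busy, Wait, Load, Err, Retry}, add states in Sat(grant) with some successor in Z. Already a fixed point.
Sat(E[grant U ~grant]) = {Busy, Wait, Load, Err, Retry}
A[~req U E[grant U ~grant]]: least fixpoint, start Z0 = Sat(E[grant U ~grant]) = {Busy, Wait, Load, Err, Retry}, add states in Sat(~req) with every successor in Z. Already a fixed point.
Sat(A[~req U E[grant U ~grant]]) = {Busy, Wait, Load, Err, Retry}
Load ∈ Sat(A[~req U E[grant U ~grant]]) = {Busy, Wait, Load, Err, Retry}, so the formula holds at Load.

Yes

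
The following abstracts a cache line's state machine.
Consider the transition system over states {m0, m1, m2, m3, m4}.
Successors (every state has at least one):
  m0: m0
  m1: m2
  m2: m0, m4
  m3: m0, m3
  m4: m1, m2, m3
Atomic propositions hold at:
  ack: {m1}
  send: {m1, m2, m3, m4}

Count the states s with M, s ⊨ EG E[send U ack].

E[send U ack]: least fixpoint, start Z0 = Sat(ack) = {m1}, add states in Sat(send) with some successor in Z. Z1 = {m1, m4}; Z2 = {m1, m2, m4}; fixed.
Sat(E[send U ack]) = {m1, m2, m4}
EG E[send U ack]: greatest fixpoint, start Z0 = {m1, m2, m4}, keep only states in Sat with some successor in Z. Already a fixed point.
Sat(EG E[send U ack]) = {m1, m2, m4}
|Sat(EG E[send U ack])| = |{m1, m2, m4}| = 3.

3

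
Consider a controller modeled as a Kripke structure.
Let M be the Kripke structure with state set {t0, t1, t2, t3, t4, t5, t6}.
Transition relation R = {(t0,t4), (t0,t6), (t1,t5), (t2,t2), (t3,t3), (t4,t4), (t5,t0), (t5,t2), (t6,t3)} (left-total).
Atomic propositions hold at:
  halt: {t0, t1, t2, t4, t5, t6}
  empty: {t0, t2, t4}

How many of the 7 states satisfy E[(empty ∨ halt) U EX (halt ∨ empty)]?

Sat(empty ∨ halt) = {t0, t1, t2, t4, t5, t6}
Sat(halt ∨ empty) = {t0, t1, t2, t4, t5, t6}
Sat(EX (halt ∨ empty)) = {s : some successor in {t0, t1, t2, t4, t5, t6}} = {t0, t1, t2, t4, t5}
E[(empty ∨ halt) U EX (halt ∨ empty)]: least fixpoint, start Z0 = Sat(EX (halt ∨ empty)) = {t0, t1, t2, t4, t5}, add states in Sat(empty ∨ halt) with some successor in Z. Already a fixed point.
Sat(E[(empty ∨ halt) U EX (halt ∨ empty)]) = {t0, t1, t2, t4, t5}
|Sat(E[(empty ∨ halt) U EX (halt ∨ empty)])| = |{t0, t1, t2, t4, t5}| = 5.

5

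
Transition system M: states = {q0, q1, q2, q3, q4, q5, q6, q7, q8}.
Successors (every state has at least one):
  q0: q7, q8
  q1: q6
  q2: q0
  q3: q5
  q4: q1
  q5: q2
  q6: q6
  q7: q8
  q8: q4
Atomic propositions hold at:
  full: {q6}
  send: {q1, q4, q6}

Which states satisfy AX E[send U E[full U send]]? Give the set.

{q1, q4, q6, q8}

E[full U send]: least fixpoint, start Z0 = Sat(send) = {q1, q4, q6}, add states in Sat(full) with some successor in Z. Already a fixed point.
Sat(E[full U send]) = {q1, q4, q6}
E[send U E[full U send]]: least fixpoint, start Z0 = Sat(E[full U send]) = {q1, q4, q6}, add states in Sat(send) with some successor in Z. Already a fixed point.
Sat(E[send U E[full U send]]) = {q1, q4, q6}
Sat(AX E[send U E[full U send]]) = {s : every successor in {q1, q4, q6}} = {q1, q4, q6, q8}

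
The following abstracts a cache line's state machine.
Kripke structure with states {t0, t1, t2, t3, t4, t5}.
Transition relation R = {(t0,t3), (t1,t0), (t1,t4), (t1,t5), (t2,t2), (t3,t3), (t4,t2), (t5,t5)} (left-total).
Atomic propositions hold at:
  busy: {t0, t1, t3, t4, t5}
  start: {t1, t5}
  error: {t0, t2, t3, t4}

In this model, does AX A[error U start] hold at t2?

A[error U start]: least fixpoint, start Z0 = Sat(start) = {t1, t5}, add states in Sat(error) with every successor in Z. Already a fixed point.
Sat(A[error U start]) = {t1, t5}
Sat(AX A[error U start]) = {s : every successor in {t1, t5}} = {t5}
t2 ∉ Sat(AX A[error U start]) = {t5}, so the formula does not hold at t2.

No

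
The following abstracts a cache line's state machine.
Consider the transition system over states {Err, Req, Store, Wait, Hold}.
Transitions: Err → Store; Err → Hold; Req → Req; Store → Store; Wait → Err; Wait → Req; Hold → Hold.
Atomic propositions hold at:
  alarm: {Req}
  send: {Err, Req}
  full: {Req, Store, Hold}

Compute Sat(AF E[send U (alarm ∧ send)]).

{Req}

Sat(alarm ∧ send) = {Req}
E[send U (alarm ∧ send)]: least fixpoint, start Z0 = Sat((alarm ∧ send)) = {Req}, add states in Sat(send) with some successor in Z. Already a fixed point.
Sat(E[send U (alarm ∧ send)]) = {Req}
AF E[send U (alarm ∧ send)]: least fixpoint, start Z0 = {Req}, add states with every successor in Z. Already a fixed point.
Sat(AF E[send U (alarm ∧ send)]) = {Req}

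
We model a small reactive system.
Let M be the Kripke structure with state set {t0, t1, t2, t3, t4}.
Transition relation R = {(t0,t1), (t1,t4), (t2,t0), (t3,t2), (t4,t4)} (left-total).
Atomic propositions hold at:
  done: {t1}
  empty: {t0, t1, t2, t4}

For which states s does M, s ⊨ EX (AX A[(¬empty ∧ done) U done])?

{t2}

Sat(¬empty) = {t3}
Sat(¬empty ∧ done) = ∅
A[(¬empty ∧ done) U done]: least fixpoint, start Z0 = Sat(done) = {t1}, add states in Sat(¬empty ∧ done) with every successor in Z. Already a fixed point.
Sat(A[(¬empty ∧ done) U done]) = {t1}
Sat(AX A[(¬empty ∧ done) U done]) = {s : every successor in {t1}} = {t0}
Sat(EX (AX A[(¬empty ∧ done) U done])) = {s : some successor in {t0}} = {t2}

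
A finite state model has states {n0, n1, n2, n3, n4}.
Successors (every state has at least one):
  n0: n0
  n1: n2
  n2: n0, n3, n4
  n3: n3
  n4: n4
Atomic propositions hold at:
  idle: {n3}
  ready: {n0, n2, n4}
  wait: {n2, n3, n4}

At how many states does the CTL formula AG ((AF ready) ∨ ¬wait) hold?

2

AF ready: least fixpoint, start Z0 = {n0, n2, n4}, add states with every successor in Z. Z1 = {n0, n1, n2, n4}; fixed.
Sat(AF ready) = {n0, n1, n2, n4}
Sat(¬wait) = {n0, n1}
Sat((AF ready) ∨ ¬wait) = {n0, n1, n2, n4}
AG ((AF ready) ∨ ¬wait): greatest fixpoint, start Z0 = {n0, n1, n2, n4}, keep only states in Sat with every successor in Z. Z1 = {n0, n1, n4}; Z2 = {n0, n4}; fixed.
Sat(AG ((AF ready) ∨ ¬wait)) = {n0, n4}
|Sat(AG ((AF ready) ∨ ¬wait))| = |{n0, n4}| = 2.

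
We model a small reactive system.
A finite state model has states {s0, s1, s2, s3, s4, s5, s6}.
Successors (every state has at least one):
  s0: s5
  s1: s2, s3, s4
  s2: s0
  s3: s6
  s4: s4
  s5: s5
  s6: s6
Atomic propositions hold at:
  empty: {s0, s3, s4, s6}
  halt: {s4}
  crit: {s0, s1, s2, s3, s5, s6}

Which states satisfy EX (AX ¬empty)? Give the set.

{s0, s2, s5}

Sat(¬empty) = {s1, s2, s5}
Sat(AX ¬empty) = {s : every successor in {s1, s2, s5}} = {s0, s5}
Sat(EX (AX ¬empty)) = {s : some successor in {s0, s5}} = {s0, s2, s5}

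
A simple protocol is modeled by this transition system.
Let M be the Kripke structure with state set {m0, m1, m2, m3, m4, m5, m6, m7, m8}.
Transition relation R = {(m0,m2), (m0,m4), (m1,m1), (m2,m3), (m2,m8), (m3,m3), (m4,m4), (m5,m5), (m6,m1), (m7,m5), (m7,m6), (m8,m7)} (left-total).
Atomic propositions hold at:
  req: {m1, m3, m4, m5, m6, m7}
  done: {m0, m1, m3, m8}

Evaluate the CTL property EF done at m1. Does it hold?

Yes

EF done: least fixpoint, start Z0 = {m0, m1, m3, m8}, add states with some successor in Z. Z1 = {m0, m1, m2, m3, m6, m8}; Z2 = {m0, m1, m2, m3, m6, m7, m8}; fixed.
Sat(EF done) = {m0, m1, m2, m3, m6, m7, m8}
m1 ∈ Sat(EF done) = {m0, m1, m2, m3, m6, m7, m8}, so the formula holds at m1.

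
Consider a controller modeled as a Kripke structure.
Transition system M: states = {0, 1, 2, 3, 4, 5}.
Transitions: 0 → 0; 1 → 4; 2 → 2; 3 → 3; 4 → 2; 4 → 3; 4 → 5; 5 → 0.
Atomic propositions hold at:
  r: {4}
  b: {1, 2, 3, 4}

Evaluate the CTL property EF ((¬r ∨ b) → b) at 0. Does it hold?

Sat(¬r) = {0, 1, 2, 3, 5}
Sat(¬r ∨ b) = {0, 1, 2, 3, 4, 5}
Sat((¬r ∨ b) → b) = {1, 2, 3, 4}
EF ((¬r ∨ b) → b): least fixpoint, start Z0 = {1, 2, 3, 4}, add states with some successor in Z. Already a fixed point.
Sat(EF ((¬r ∨ b) → b)) = {1, 2, 3, 4}
0 ∉ Sat(EF ((¬r ∨ b) → b)) = {1, 2, 3, 4}, so the formula does not hold at 0.

No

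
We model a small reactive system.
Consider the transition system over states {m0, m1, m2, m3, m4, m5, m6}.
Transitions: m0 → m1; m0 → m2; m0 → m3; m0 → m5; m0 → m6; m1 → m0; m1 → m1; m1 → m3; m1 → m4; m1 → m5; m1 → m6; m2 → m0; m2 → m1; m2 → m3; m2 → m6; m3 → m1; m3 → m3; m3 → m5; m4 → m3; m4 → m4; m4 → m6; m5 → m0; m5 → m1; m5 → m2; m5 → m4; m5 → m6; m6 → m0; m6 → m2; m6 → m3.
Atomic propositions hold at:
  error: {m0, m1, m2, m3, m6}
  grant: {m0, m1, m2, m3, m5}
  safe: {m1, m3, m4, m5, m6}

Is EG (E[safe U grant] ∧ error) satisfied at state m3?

Yes

E[safe U grant]: least fixpoint, start Z0 = Sat(grant) = {m0, m1, m2, m3, m5}, add states in Sat(safe) with some successor in Z. Z1 = {m0, m1, m2, m3, m4, m5, m6}; fixed.
Sat(E[safe U grant]) = {m0, m1, m2, m3, m4, m5, m6}
Sat(E[safe U grant] ∧ error) = {m0, m1, m2, m3, m6}
EG (E[safe U grant] ∧ error): greatest fixpoint, start Z0 = {m0, m1, m2, m3, m6}, keep only states in Sat with some successor in Z. Already a fixed point.
Sat(EG (E[safe U grant] ∧ error)) = {m0, m1, m2, m3, m6}
m3 ∈ Sat(EG (E[safe U grant] ∧ error)) = {m0, m1, m2, m3, m6}, so the formula holds at m3.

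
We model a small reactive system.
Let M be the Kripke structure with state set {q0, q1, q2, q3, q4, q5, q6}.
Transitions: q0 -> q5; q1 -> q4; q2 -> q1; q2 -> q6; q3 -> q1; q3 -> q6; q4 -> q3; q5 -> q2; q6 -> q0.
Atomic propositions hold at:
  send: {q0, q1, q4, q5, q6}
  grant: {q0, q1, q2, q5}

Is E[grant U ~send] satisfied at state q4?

Sat(~send) = {q2, q3}
E[grant U ~send]: least fixpoint, start Z0 = Sat(~send) = {q2, q3}, add states in Sat(grant) with some successor in Z. Z1 = {q2, q3, q5}; Z2 = {q0, q2, q3, q5}; fixed.
Sat(E[grant U ~send]) = {q0, q2, q3, q5}
q4 ∉ Sat(E[grant U ~send]) = {q0, q2, q3, q5}, so the formula does not hold at q4.

No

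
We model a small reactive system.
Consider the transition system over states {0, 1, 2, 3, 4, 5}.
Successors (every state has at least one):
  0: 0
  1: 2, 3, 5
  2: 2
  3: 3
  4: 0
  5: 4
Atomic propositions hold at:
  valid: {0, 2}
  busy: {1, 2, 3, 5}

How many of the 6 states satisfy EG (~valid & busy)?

Sat(~valid) = {1, 3, 4, 5}
Sat(~valid & busy) = {1, 3, 5}
EG (~valid & busy): greatest fixpoint, start Z0 = {1, 3, 5}, keep only states in Sat with some successor in Z. Z1 = {1, 3}; fixed.
Sat(EG (~valid & busy)) = {1, 3}
|Sat(EG (~valid & busy))| = |{1, 3}| = 2.

2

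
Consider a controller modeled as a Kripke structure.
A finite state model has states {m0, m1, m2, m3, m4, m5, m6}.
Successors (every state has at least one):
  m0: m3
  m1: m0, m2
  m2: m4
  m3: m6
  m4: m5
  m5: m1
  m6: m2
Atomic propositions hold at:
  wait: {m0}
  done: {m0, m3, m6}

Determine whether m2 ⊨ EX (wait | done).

No

Sat(wait | done) = {m0, m3, m6}
Sat(EX (wait | done)) = {s : some successor in {m0, m3, m6}} = {m0, m1, m3}
m2 ∉ Sat(EX (wait | done)) = {m0, m1, m3}, so the formula does not hold at m2.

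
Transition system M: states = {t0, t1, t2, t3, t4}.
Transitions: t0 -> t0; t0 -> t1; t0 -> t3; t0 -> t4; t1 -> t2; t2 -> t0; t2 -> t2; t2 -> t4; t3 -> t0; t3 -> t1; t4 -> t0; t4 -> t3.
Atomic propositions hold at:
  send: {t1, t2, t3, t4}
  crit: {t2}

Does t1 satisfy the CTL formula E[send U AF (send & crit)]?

Sat(send & crit) = {t2}
AF (send & crit): least fixpoint, start Z0 = {t2}, add states with every successor in Z. Z1 = {t1, t2}; fixed.
Sat(AF (send & crit)) = {t1, t2}
E[send U AF (send & crit)]: least fixpoint, start Z0 = Sat(AF (send & crit)) = {t1, t2}, add states in Sat(send) with some successor in Z. Z1 = {t1, t2, t3}; Z2 = {t1, t2, t3, t4}; fixed.
Sat(E[send U AF (send & crit)]) = {t1, t2, t3, t4}
t1 ∈ Sat(E[send U AF (send & crit)]) = {t1, t2, t3, t4}, so the formula holds at t1.

Yes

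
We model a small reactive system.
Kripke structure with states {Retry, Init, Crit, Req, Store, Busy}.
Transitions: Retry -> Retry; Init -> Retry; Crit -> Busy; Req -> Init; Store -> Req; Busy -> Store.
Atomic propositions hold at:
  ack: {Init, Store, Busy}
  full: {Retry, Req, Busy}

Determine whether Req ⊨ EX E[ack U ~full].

Sat(~full) = {Init, Crit, Store}
E[ack U ~full]: least fixpoint, start Z0 = Sat(~full) = {Init, Crit, Store}, add states in Sat(ack) with some successor in Z. Z1 = {Init, Crit, Store, Busy}; fixed.
Sat(E[ack U ~full]) = {Init, Crit, Store, Busy}
Sat(EX E[ack U ~full]) = {s : some successor in {Init, Crit, Store, Busy}} = {Crit, Req, Busy}
Req ∈ Sat(EX E[ack U ~full]) = {Crit, Req, Busy}, so the formula holds at Req.

Yes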